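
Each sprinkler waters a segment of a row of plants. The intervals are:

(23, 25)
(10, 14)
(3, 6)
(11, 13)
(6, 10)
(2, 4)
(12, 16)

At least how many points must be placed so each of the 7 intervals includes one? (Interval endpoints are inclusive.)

4

Process intervals by earliest right end; each time one isn't hit yet, stab at its right endpoint.
By right end: [2,4]  [3,6]  [6,10]  [11,13]  [10,14]  [12,16]  [23,25]
[2,4] uncovered → point at 4; [6,10] uncovered → point at 10; [11,13] uncovered → point at 13; [23,25] uncovered → point at 25.
Points: 4, 10, 13, 25 (4 total).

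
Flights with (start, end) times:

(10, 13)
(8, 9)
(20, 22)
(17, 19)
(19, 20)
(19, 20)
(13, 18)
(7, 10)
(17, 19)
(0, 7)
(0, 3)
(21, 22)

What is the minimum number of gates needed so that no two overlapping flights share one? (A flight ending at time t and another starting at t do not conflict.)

3

starts: [0, 0, 7, 8, 10, 13, 17, 17, 19, 19, 20, 21]
ends:   [3, 7, 9, 10, 13, 18, 19, 19, 20, 20, 22, 22]
s0→1 s0→2 e3→1 e7→0 s7→1 s8→2 e9→1 e10→0 s10→1 e13→0 s13→1 s17→2 s17→3  — peak 3.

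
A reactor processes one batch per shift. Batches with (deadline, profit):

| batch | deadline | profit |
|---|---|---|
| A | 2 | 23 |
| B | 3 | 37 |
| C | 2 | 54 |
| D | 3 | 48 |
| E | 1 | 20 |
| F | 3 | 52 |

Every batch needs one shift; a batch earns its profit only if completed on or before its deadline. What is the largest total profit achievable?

154

Sort by profit descending; place each in the latest free slot ≤ its deadline.
Profit order: C=54 F=52 D=48 B=37 A=23 E=20
Assign: C→slot 2, F→slot 3, D→slot 1, B skipped, A skipped, E skipped.
Slots: [1:D] [2:C] [3:F]
Profit = 48 + 54 + 52 = 154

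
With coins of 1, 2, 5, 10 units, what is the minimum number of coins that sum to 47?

6

47 = 4×10 + 1×5 + 1×2
Total coins = 4 + 1 + 1 = 6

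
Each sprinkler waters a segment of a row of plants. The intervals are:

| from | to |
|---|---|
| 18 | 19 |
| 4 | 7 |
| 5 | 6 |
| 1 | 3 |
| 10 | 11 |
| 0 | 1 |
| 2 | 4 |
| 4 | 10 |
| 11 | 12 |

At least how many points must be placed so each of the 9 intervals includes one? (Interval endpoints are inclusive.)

5

Sort by right endpoint; whenever an interval is uncovered, place a point at its right end.
By right end: [0,1]  [1,3]  [2,4]  [5,6]  [4,7]  [4,10]  [10,11]  [11,12]  [18,19]
[0,1] uncovered → point at 1; [2,4] uncovered → point at 4; [5,6] uncovered → point at 6; [10,11] uncovered → point at 11; [18,19] uncovered → point at 19.
Points: 1, 4, 6, 11, 19 (5 total).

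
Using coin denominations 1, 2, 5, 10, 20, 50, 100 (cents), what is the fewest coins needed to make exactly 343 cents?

7

Greedy: take as many of the largest coin as possible, then repeat with the remainder.
343 − 3×100→43 − 2×20→3 − 1×2→1 − 1×1→0
Total coins = 3 + 2 + 1 + 1 = 7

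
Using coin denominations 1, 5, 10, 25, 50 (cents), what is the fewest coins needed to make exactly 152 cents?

Greedy: take as many of the largest coin as possible, then repeat with the remainder.
152 − 3×50→2 − 2×1→0
Total coins = 3 + 2 = 5

5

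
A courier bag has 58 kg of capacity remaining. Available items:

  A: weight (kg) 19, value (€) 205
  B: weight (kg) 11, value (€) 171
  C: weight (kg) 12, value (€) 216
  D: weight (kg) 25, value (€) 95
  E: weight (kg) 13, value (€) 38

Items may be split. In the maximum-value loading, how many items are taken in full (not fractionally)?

3

Greedy by value/weight ratio, highest first.
Order: C (216/12=18.00) > B (171/11=15.55) > A (205/19=10.79) > D (95/25=3.80) > E (38/13=2.92)
Fill: take C (12 @ 216) → take B (11 @ 171) → take A (19 @ 205) → take 16/25 of D → 60.80; 58/58 used.
3 item(s) taken whole; one partial (take 16/25 of D).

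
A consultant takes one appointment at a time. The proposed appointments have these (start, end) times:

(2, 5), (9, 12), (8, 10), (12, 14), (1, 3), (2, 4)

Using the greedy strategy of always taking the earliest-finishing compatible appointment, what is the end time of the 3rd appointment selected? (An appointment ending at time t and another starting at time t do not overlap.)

14

Sort by end time and greedily take each interval whose start is ≥ the last chosen end.
By end time: (1,3), (2,4), (2,5), (8,10), (9,12), (12,14).
Pick (1,3); next start ≥ 3 → (8,10); next start ≥ 10 → (12,14).
Selected: (1,3) (8,10) (12,14)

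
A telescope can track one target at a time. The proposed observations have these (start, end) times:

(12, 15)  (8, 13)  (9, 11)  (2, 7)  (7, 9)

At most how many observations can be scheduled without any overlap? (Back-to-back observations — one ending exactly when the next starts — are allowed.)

4

Sorted by end: (2,7)  (7,9)  (9,11)  (8,13)  (12,15)
take (2,7); take (7,9); take (9,11); take (12,15).
Selected 4 observations.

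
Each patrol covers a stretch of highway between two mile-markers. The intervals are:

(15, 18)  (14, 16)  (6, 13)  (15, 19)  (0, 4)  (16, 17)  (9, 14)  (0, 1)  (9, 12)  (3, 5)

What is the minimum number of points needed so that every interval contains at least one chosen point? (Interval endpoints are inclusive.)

Process intervals by earliest right end; each time one isn't hit yet, stab at its right endpoint.
By right end: [0,1]  [0,4]  [3,5]  [9,12]  [6,13]  [9,14]  [14,16]  [16,17]  [15,18]  [15,19]
[0,1] uncovered → point at 1; [3,5] uncovered → point at 5; [9,12] uncovered → point at 12; [14,16] uncovered → point at 16.
Points: 1, 5, 12, 16 (4 total).

4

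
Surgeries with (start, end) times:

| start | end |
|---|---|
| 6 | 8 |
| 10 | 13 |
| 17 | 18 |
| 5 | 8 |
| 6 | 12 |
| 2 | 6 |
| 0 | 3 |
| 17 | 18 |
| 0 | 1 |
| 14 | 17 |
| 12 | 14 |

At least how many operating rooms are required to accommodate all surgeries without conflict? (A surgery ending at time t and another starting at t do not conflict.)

Events (time:±→running): 0:+→1 0:+→2 1:-→1 2:+→2 3:-→1 5:+→2 6:-→1 6:+→2 6:+→3 … peak 3.

3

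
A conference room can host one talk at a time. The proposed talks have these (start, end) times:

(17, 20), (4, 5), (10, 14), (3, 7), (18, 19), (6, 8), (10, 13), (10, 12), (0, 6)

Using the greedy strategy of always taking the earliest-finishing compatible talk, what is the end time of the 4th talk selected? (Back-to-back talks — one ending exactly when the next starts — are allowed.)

19

Greedy by earliest finish: after sorting by end time, pick each interval compatible with the last pick.
By end time: (4,5), (0,6), (3,7), (6,8), (10,12), (10,13), (10,14), (18,19), (17,20).
Pick (4,5); next start ≥ 5 → (6,8); next start ≥ 8 → (10,12); next start ≥ 12 → (18,19).
Selected: (4,5) (6,8) (10,12) (18,19)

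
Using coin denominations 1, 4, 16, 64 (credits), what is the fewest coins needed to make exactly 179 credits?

179 − 2×64→51 − 3×16→3 − 3×1→0
Total coins = 2 + 3 + 3 = 8

8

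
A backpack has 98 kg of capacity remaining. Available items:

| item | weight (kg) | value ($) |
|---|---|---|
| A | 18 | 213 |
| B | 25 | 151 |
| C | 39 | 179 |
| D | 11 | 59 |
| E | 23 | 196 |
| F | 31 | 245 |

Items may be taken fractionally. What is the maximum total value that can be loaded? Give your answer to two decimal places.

Ratios (sorted): A 11.83, E 8.52, F 7.90, B 6.04, D 5.36, C 4.59
take A (18 @ 213); take E (23 @ 196); take F (31 @ 245); take B (25 @ 151); take 1/11 of D → 5.36. Capacity used 98/98.
Total value = 810.36

810.36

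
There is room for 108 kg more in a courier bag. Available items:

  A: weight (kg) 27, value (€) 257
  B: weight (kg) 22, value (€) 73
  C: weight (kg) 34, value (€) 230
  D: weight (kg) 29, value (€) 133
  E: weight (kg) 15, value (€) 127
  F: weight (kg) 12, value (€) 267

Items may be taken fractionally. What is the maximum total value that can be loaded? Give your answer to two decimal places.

Ratios (sorted): F 22.25, A 9.52, E 8.47, C 6.76, D 4.59, B 3.32
take F (12 @ 267); take A (27 @ 257); take E (15 @ 127); take C (34 @ 230); take 20/29 of D → 91.72. Capacity used 108/108.
Total value = 972.72

972.72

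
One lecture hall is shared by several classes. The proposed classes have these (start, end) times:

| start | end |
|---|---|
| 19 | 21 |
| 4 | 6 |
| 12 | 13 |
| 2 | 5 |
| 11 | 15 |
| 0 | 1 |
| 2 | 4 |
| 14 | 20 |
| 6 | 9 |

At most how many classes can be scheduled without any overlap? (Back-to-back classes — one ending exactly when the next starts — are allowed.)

Sort by end time and greedily take each interval whose start is ≥ the last chosen end.
Sorted by end: (0,1)  (2,4)  (2,5)  (4,6)  (6,9)  (12,13)  (11,15)  (14,20)  (19,21)
take (0,1); take (2,4); skip (2,5); take (4,6); take (6,9); take (12,13); take (14,20).
Selected 6 classes.

6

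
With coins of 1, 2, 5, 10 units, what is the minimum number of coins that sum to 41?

41 − 4×10→1 − 1×1→0
Total coins = 4 + 1 = 5

5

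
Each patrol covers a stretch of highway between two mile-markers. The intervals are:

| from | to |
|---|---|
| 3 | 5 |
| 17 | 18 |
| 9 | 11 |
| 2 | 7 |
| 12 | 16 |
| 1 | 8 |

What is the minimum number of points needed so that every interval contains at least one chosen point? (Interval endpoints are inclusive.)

Sort by right endpoint; whenever an interval is uncovered, place a point at its right end.
By right end: [3,5]  [2,7]  [1,8]  [9,11]  [12,16]  [17,18]
[3,5] uncovered → point at 5; [9,11] uncovered → point at 11; [12,16] uncovered → point at 16; [17,18] uncovered → point at 18.
Points: 5, 11, 16, 18 (4 total).

4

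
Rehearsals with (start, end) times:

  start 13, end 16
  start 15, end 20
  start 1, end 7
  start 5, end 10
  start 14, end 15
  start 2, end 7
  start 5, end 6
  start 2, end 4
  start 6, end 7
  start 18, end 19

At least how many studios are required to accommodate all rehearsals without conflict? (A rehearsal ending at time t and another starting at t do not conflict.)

4

Count concurrent intervals with a sweep; the peak is the room count.
starts: [1, 2, 2, 5, 5, 6, 13, 14, 15, 18]
ends:   [4, 6, 7, 7, 7, 10, 15, 16, 19, 20]
s1→1 s2→2 s2→3 e4→2 s5→3 s5→4  — peak 4.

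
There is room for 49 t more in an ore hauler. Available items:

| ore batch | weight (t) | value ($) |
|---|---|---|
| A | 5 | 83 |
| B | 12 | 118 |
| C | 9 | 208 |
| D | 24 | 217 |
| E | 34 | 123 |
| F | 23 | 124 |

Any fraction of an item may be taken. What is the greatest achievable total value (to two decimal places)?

616.96

Ratios (sorted): C 23.11, A 16.60, B 9.83, D 9.04, F 5.39, E 3.62
take C (9 @ 208); take A (5 @ 83); take B (12 @ 118); take 23/24 of D → 207.96. Capacity used 49/49.
Total value = 616.96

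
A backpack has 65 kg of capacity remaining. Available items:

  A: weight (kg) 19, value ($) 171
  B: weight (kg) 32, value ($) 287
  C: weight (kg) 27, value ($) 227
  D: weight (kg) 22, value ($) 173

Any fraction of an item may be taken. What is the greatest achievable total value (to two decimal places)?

Greedy by value/weight ratio, highest first.
Ratios (sorted): A 9.00, B 8.97, C 8.41, D 7.86
take A (19 @ 171); take B (32 @ 287); take 14/27 of C → 117.70. Capacity used 65/65.
Total value = 575.70

575.70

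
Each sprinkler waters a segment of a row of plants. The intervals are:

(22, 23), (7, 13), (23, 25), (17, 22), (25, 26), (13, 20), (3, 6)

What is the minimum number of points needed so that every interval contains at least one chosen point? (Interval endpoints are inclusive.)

Sorted: [3,6] [7,13] [13,20] [17,22] [22,23] [23,25] [25,26]
{[3,6]} hit by 6; {[7,13],[13,20]} hit by 13; {[17,22],[22,23]} hit by 22; {[23,25],[25,26]} hit by 25.
Points: 6, 13, 22, 25 (4 total).

4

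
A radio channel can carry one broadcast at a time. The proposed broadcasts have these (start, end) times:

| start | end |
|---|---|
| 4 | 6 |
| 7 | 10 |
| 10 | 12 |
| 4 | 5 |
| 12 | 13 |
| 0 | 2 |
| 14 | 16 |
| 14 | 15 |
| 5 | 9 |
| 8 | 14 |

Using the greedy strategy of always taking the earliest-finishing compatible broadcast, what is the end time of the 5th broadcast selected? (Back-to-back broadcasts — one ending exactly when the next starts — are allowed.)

13

Order by finish time; keep every interval that doesn't clash with the previous kept one.
Sorted by end: (0,2)  (4,5)  (4,6)  (5,9)  (7,10)  (10,12)  (12,13)  (8,14)  (14,15)  (14,16)
take (0,2); take (4,5); skip (4,6); take (5,9); take (10,12); take (12,13); take (14,15); skip (14,16).
Selected: (0,2) (4,5) (5,9) (10,12) (12,13) (14,15)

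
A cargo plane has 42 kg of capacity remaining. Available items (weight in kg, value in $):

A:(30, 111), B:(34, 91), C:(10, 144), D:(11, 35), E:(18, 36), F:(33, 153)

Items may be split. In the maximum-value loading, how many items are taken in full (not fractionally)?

Order: C (144/10=14.40) > F (153/33=4.64) > A (111/30=3.70) > D (35/11=3.18) > B (91/34=2.68) > E (36/18=2.00)
Fill: take C (10 @ 144) → take 32/33 of F → 148.36; 42/42 used.
1 item(s) taken whole; one partial (take 32/33 of F).

1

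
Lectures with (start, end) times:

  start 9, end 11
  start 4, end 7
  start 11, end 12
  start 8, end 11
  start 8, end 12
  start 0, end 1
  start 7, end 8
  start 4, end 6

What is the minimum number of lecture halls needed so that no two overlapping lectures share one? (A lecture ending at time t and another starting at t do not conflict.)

3

Events (time:±→running): 0:+→1 1:-→0 4:+→1 4:+→2 6:-→1 7:-→0 7:+→1 8:-→0 8:+→1 8:+→2 9:+→3 … peak 3.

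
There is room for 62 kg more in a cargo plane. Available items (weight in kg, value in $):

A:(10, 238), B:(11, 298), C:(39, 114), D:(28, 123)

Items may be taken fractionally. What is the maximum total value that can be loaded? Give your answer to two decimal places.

697.00

Ratios (sorted): B 27.09, A 23.80, D 4.39, C 2.92
take B (11 @ 298); take A (10 @ 238); take D (28 @ 123); take 13/39 of C → 38.00. Capacity used 62/62.
Total value = 697.00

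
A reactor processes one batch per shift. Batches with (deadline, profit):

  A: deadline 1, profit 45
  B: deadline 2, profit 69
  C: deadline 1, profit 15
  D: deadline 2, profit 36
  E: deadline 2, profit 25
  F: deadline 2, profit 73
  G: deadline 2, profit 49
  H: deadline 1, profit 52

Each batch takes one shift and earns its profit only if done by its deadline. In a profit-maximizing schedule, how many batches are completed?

2

Sort by profit descending; place each in the latest free slot ≤ its deadline.
By profit: F(d2,73), B(d2,69), H(d1,52), G(d2,49), A(d1,45), D(d2,36), E(d2,25), C(d1,15)
F→slot 2; B→slot 1; H skipped; G skipped; A skipped; D skipped; E skipped; C skipped.
2 of 8 scheduled.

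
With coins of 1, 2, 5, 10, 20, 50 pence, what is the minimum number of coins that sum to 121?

121 − 2×50→21 − 1×20→1 − 1×1→0
Total coins = 2 + 1 + 1 = 4

4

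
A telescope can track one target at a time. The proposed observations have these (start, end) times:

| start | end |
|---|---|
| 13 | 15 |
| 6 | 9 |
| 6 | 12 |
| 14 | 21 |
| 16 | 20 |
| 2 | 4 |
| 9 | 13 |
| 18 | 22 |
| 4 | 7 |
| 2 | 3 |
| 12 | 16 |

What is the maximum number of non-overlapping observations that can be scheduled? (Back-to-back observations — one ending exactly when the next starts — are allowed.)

5

Sort by end time and greedily take each interval whose start is ≥ the last chosen end.
By end time: (2,3), (2,4), (4,7), (6,9), (6,12), (9,13), (13,15), (12,16), (16,20), (14,21), (18,22).
Pick (2,3); next start ≥ 3 → (4,7); next start ≥ 7 → (9,13); next start ≥ 13 → (13,15); next start ≥ 15 → (16,20).
Selected 5 observations.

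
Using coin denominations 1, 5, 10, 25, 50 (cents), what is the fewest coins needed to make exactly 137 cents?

6

Greedy: take as many of the largest coin as possible, then repeat with the remainder.
137 − 2×50→37 − 1×25→12 − 1×10→2 − 2×1→0
Total coins = 2 + 1 + 1 + 2 = 6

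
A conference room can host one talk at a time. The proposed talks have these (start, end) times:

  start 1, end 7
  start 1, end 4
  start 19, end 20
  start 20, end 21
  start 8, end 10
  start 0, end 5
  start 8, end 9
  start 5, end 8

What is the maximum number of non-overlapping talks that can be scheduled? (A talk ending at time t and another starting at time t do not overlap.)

Order by finish time; keep every interval that doesn't clash with the previous kept one.
By end time: (1,4), (0,5), (1,7), (5,8), (8,9), (8,10), (19,20), (20,21).
Pick (1,4); next start ≥ 4 → (5,8); next start ≥ 8 → (8,9); next start ≥ 9 → (19,20); next start ≥ 20 → (20,21).
Selected 5 talks.

5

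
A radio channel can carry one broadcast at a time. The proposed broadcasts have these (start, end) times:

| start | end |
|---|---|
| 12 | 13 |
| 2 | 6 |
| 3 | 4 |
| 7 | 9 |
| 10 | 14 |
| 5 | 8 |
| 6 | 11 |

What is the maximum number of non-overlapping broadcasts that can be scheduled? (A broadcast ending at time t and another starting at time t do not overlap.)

3

By end time: (3,4), (2,6), (5,8), (7,9), (6,11), (12,13), (10,14).
Pick (3,4); next start ≥ 4 → (5,8); next start ≥ 8 → (12,13).
Selected 3 broadcasts.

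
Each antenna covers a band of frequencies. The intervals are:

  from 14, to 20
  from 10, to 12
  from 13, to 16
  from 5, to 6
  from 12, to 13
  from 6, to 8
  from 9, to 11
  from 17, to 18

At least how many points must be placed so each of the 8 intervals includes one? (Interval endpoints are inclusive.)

Sort by right endpoint; whenever an interval is uncovered, place a point at its right end.
Sorted: [5,6] [6,8] [9,11] [10,12] [12,13] [13,16] [17,18] [14,20]
{[5,6],[6,8]} hit by 6; {[9,11],[10,12]} hit by 11; {[12,13],[13,16]} hit by 13; {[17,18],[14,20]} hit by 18.
Points: 6, 11, 13, 18 (4 total).

4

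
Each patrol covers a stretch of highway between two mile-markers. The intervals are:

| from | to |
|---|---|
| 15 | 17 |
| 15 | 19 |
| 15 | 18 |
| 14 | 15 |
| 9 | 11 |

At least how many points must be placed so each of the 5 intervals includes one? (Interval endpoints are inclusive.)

Process intervals by earliest right end; each time one isn't hit yet, stab at its right endpoint.
Sorted: [9,11] [14,15] [15,17] [15,18] [15,19]
{[9,11]} hit by 11; {[14,15],[15,17],[15,18],[15,19]} hit by 15.
Points: 11, 15 (2 total).

2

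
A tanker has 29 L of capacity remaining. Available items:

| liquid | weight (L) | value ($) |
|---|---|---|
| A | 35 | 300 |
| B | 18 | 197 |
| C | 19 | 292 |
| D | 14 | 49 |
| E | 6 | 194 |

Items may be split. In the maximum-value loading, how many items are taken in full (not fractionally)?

Sort by value per unit weight and fill in that order.
Ratios (sorted): E 32.33, C 15.37, B 10.94, A 8.57, D 3.50
take E (6 @ 194); take C (19 @ 292); take 4/18 of B → 43.78. Capacity used 29/29.
2 item(s) taken whole; one partial (take 4/18 of B).

2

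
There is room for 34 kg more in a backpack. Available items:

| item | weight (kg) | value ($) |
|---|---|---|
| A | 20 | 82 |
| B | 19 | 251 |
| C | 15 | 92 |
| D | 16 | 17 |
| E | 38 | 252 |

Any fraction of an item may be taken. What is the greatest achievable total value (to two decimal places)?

350.47

Ratios (sorted): B 13.21, E 6.63, C 6.13, A 4.10, D 1.06
take B (19 @ 251); take 15/38 of E → 99.47. Capacity used 34/34.
Total value = 350.47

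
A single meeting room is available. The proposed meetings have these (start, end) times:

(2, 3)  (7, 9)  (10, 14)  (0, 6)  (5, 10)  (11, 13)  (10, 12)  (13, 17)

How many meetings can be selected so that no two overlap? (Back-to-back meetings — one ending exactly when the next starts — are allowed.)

4

Sort by end time and greedily take each interval whose start is ≥ the last chosen end.
By end time: (2,3), (0,6), (7,9), (5,10), (10,12), (11,13), (10,14), (13,17).
Pick (2,3); next start ≥ 3 → (7,9); next start ≥ 9 → (10,12); next start ≥ 12 → (13,17).
Selected 4 meetings.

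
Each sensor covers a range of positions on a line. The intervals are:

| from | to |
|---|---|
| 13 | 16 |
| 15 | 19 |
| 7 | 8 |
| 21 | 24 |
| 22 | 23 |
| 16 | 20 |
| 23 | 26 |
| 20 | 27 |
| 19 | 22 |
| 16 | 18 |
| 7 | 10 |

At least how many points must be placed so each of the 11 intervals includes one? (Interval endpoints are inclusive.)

4

By right end: [7,8]  [7,10]  [13,16]  [16,18]  [15,19]  [16,20]  [19,22]  [22,23]  [21,24]  [23,26]  [20,27]
[7,8] uncovered → point at 8; [13,16] uncovered → point at 16; [19,22] uncovered → point at 22; [23,26] uncovered → point at 26.
Points: 8, 16, 22, 26 (4 total).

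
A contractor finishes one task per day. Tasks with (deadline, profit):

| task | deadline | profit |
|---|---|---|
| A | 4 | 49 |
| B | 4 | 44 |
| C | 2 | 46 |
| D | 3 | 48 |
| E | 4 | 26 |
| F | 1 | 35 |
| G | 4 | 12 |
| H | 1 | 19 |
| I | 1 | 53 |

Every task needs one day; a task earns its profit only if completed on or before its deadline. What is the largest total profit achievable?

196

Profit order: I=53 A=49 D=48 C=46 B=44 F=35 E=26 H=19 G=12
Assign: I→slot 1, A→slot 4, D→slot 3, C→slot 2, B skipped, F skipped, E skipped, H skipped, G skipped.
Slots: [1:I] [2:C] [3:D] [4:A]
Profit = 53 + 46 + 48 + 49 = 196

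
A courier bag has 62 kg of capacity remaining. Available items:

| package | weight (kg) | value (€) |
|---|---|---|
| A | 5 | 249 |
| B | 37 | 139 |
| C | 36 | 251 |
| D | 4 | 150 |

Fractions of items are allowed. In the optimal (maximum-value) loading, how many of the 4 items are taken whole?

Greedy by value/weight ratio, highest first.
Ratios (sorted): A 49.80, D 37.50, C 6.97, B 3.76
take A (5 @ 249); take D (4 @ 150); take C (36 @ 251); take 17/37 of B → 63.86. Capacity used 62/62.
3 item(s) taken whole; one partial (take 17/37 of B).

3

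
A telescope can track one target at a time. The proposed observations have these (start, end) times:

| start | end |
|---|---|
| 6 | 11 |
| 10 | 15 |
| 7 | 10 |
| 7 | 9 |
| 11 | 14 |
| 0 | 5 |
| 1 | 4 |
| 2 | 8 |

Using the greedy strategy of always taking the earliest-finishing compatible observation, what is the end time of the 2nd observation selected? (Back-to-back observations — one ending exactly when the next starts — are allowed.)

9

Sort by end time and greedily take each interval whose start is ≥ the last chosen end.
Sorted by end: (1,4)  (0,5)  (2,8)  (7,9)  (7,10)  (6,11)  (11,14)  (10,15)
take (1,4); take (7,9); skip (6,11); take (11,14); skip (10,15).
Selected: (1,4) (7,9) (11,14)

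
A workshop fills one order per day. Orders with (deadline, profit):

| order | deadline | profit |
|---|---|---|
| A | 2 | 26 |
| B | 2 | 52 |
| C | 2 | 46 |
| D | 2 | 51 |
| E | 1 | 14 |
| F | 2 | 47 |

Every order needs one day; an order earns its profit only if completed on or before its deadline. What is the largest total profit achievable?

103

Profit order: B=52 D=51 F=47 C=46 A=26 E=14
Assign: B→slot 2, D→slot 1, F skipped, C skipped, A skipped, E skipped.
Slots: [1:D] [2:B]
Profit = 51 + 52 = 103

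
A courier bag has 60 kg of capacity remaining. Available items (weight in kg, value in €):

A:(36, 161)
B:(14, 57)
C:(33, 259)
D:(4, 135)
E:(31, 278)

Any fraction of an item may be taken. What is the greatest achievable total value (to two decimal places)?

Ratios (sorted): D 33.75, E 8.97, C 7.85, A 4.47, B 4.07
take D (4 @ 135); take E (31 @ 278); take 25/33 of C → 196.21. Capacity used 60/60.
Total value = 609.21

609.21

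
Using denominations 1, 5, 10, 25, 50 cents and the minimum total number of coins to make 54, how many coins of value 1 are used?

4

Greedy: take as many of the largest coin as possible, then repeat with the remainder.
54 = 1×50 + 4×1
Count of 1: 4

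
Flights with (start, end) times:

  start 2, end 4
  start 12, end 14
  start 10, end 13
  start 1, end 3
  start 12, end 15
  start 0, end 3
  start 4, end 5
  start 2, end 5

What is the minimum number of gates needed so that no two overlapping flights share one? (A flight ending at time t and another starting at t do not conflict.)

4

The answer is the maximum number of intervals overlapping at any instant.
starts: [0, 1, 2, 2, 4, 10, 12, 12]
ends:   [3, 3, 4, 5, 5, 13, 14, 15]
s0→1 s1→2 s2→3 s2→4  — peak 4.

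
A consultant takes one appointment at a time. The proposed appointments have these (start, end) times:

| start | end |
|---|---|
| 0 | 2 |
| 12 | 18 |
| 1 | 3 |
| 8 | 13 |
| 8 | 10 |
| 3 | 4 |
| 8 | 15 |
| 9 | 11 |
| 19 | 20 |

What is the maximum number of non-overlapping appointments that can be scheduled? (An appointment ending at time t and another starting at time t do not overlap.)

5

Greedy by earliest finish: after sorting by end time, pick each interval compatible with the last pick.
Sorted by end: (0,2)  (1,3)  (3,4)  (8,10)  (9,11)  (8,13)  (8,15)  (12,18)  (19,20)
take (0,2); take (3,4); take (8,10); skip (8,13); take (12,18); take (19,20).
Selected 5 appointments.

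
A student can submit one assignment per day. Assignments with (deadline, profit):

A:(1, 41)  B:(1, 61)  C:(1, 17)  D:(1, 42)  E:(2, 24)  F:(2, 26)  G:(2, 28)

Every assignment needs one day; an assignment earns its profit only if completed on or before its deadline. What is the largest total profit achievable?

Profit order: B=61 D=42 A=41 G=28 F=26 E=24 C=17
Assign: B→slot 1, D skipped, A skipped, G→slot 2, F skipped, E skipped, C skipped.
Slots: [1:B] [2:G]
Profit = 61 + 28 = 89

89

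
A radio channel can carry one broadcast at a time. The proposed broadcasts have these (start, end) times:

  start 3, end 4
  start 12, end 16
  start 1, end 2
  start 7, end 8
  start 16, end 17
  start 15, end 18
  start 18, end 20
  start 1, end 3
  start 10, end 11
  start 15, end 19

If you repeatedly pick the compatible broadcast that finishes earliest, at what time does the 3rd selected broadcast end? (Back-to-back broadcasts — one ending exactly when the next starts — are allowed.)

8

Greedy by earliest finish: after sorting by end time, pick each interval compatible with the last pick.
Sorted by end: (1,2)  (1,3)  (3,4)  (7,8)  (10,11)  (12,16)  (16,17)  (15,18)  (15,19)  (18,20)
take (1,2); take (3,4); take (7,8); take (10,11); take (12,16); take (16,17); skip (15,19); take (18,20).
Selected: (1,2) (3,4) (7,8) (10,11) (12,16) (16,17) (18,20)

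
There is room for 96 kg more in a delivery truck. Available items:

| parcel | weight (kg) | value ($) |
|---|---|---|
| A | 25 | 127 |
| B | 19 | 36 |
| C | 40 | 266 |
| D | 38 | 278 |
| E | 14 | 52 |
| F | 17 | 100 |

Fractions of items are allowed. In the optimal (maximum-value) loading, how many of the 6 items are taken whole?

Greedy by value/weight ratio, highest first.
Order: D (278/38=7.32) > C (266/40=6.65) > F (100/17=5.88) > A (127/25=5.08) > E (52/14=3.71) > B (36/19=1.89)
Fill: take D (38 @ 278) → take C (40 @ 266) → take F (17 @ 100) → take 1/25 of A → 5.08; 96/96 used.
3 item(s) taken whole; one partial (take 1/25 of A).

3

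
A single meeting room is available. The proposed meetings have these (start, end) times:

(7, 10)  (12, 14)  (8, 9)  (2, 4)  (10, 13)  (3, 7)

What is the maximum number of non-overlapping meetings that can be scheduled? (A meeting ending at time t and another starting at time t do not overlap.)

By end time: (2,4), (3,7), (8,9), (7,10), (10,13), (12,14).
Pick (2,4); next start ≥ 4 → (8,9); next start ≥ 9 → (10,13).
Selected 3 meetings.

3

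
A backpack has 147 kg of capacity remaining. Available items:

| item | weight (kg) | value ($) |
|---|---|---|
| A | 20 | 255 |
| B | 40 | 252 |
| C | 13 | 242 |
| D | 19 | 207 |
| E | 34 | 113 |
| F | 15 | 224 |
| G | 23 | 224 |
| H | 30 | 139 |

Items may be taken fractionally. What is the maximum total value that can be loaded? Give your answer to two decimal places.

Sort by value per unit weight and fill in that order.
Ratios (sorted): C 18.62, F 14.93, A 12.75, D 10.89, G 9.74, B 6.30, H 4.63, E 3.32
take C (13 @ 242); take F (15 @ 224); take A (20 @ 255); take D (19 @ 207); take G (23 @ 224); take B (40 @ 252); take 17/30 of H → 78.77. Capacity used 147/147.
Total value = 1482.77

1482.77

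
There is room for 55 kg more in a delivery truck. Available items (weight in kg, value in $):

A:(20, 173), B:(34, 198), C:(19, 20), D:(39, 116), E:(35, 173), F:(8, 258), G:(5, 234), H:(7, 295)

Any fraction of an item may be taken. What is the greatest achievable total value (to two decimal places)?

Greedy by value/weight ratio, highest first.
Ratios (sorted): G 46.80, H 42.14, F 32.25, A 8.65, B 5.82, E 4.94, D 2.97, C 1.05
take G (5 @ 234); take H (7 @ 295); take F (8 @ 258); take A (20 @ 173); take 15/34 of B → 87.35. Capacity used 55/55.
Total value = 1047.35

1047.35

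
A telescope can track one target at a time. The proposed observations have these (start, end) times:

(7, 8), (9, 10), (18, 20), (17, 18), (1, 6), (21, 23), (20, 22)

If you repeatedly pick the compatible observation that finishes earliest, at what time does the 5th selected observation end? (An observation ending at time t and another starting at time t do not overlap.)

Sort by end time and greedily take each interval whose start is ≥ the last chosen end.
By end time: (1,6), (7,8), (9,10), (17,18), (18,20), (20,22), (21,23).
Pick (1,6); next start ≥ 6 → (7,8); next start ≥ 8 → (9,10); next start ≥ 10 → (17,18); next start ≥ 18 → (18,20); next start ≥ 20 → (20,22).
Selected: (1,6) (7,8) (9,10) (17,18) (18,20) (20,22)

20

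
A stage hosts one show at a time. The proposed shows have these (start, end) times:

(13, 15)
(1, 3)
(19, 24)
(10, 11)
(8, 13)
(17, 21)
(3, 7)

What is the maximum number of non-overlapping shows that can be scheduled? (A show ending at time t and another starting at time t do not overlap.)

Order by finish time; keep every interval that doesn't clash with the previous kept one.
By end time: (1,3), (3,7), (10,11), (8,13), (13,15), (17,21), (19,24).
Pick (1,3); next start ≥ 3 → (3,7); next start ≥ 7 → (10,11); next start ≥ 11 → (13,15); next start ≥ 15 → (17,21).
Selected 5 shows.

5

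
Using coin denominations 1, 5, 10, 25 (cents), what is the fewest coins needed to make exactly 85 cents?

4

85 = 3×25 + 1×10
Total coins = 3 + 1 = 4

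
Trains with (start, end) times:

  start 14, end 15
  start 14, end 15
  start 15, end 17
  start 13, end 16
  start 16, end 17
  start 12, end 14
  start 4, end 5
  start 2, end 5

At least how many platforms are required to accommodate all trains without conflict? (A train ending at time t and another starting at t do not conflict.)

3

Count concurrent intervals with a sweep; the peak is the room count.
Events (time:±→running): 2:+→1 4:+→2 5:-→1 5:-→0 12:+→1 13:+→2 14:-→1 14:+→2 14:+→3 … peak 3.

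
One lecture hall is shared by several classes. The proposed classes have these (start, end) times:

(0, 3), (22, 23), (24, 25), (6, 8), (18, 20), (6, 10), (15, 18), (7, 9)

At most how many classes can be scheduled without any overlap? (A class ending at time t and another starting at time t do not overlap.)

6

Sorted by end: (0,3)  (6,8)  (7,9)  (6,10)  (15,18)  (18,20)  (22,23)  (24,25)
take (0,3); take (6,8); take (15,18); take (18,20); take (22,23); take (24,25).
Selected 6 classes.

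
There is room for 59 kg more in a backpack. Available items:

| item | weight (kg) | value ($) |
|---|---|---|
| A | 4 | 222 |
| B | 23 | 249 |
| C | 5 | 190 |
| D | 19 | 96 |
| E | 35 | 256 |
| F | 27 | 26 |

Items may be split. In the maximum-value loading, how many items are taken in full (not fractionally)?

Ratios (sorted): A 55.50, C 38.00, B 10.83, E 7.31, D 5.05, F 0.96
take A (4 @ 222); take C (5 @ 190); take B (23 @ 249); take 27/35 of E → 197.49. Capacity used 59/59.
3 item(s) taken whole; one partial (take 27/35 of E).

3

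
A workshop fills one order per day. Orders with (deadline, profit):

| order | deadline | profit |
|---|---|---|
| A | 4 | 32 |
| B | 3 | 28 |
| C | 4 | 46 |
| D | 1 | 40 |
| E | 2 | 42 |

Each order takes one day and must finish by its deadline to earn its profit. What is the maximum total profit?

Take jobs in profit order; each goes to the latest open slot no later than its deadline.
Profit order: C=46 E=42 D=40 A=32 B=28
Assign: C→slot 4, E→slot 2, D→slot 1, A→slot 3, B skipped.
Slots: [1:D] [2:E] [3:A] [4:C]
Profit = 40 + 42 + 32 + 46 = 160

160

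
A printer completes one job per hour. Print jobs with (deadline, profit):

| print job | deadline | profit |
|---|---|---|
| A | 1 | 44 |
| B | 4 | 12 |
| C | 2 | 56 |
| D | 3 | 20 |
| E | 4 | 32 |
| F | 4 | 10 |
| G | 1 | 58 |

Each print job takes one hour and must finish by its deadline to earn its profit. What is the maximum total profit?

166

Profit order: G=58 C=56 A=44 E=32 D=20 B=12 F=10
Assign: G→slot 1, C→slot 2, A skipped, E→slot 4, D→slot 3, B skipped, F skipped.
Slots: [1:G] [2:C] [3:D] [4:E]
Profit = 58 + 56 + 20 + 32 = 166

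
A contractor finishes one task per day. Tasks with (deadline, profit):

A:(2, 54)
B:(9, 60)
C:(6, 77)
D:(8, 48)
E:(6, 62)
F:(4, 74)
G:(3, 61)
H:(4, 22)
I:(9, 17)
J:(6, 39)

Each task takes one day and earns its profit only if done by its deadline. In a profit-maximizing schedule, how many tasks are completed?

By profit: C(d6,77), F(d4,74), E(d6,62), G(d3,61), B(d9,60), A(d2,54), D(d8,48), J(d6,39), H(d4,22), I(d9,17)
C→slot 6; F→slot 4; E→slot 5; G→slot 3; B→slot 9; A→slot 2; D→slot 8; J→slot 1; H skipped; I→slot 7.
9 of 10 scheduled.

9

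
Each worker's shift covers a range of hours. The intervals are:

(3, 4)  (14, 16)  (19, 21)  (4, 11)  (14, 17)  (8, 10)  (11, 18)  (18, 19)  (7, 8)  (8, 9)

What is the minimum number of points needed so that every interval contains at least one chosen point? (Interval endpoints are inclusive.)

4

Sort by right endpoint; whenever an interval is uncovered, place a point at its right end.
Sorted: [3,4] [7,8] [8,9] [8,10] [4,11] [14,16] [14,17] [11,18] [18,19] [19,21]
{[3,4]} hit by 4; {[7,8],[8,9],[8,10],[4,11]} hit by 8; {[14,16],[14,17],[11,18]} hit by 16; {[18,19],[19,21]} hit by 19.
Points: 4, 8, 16, 19 (4 total).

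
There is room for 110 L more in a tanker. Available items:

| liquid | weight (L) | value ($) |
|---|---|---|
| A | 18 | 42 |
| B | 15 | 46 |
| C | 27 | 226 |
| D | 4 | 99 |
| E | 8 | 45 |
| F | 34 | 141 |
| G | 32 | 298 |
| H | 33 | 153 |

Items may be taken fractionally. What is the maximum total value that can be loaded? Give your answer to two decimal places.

Ratios (sorted): D 24.75, G 9.31, C 8.37, E 5.62, H 4.64, F 4.15, B 3.07, A 2.33
take D (4 @ 99); take G (32 @ 298); take C (27 @ 226); take E (8 @ 45); take H (33 @ 153); take 6/34 of F → 24.88. Capacity used 110/110.
Total value = 845.88

845.88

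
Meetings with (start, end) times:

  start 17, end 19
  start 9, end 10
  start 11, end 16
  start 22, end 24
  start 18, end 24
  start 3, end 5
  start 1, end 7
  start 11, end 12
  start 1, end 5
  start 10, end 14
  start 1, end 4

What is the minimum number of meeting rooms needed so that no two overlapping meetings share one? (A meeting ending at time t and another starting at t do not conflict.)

Events (time:±→running): 1:+→1 1:+→2 1:+→3 3:+→4 … peak 4.

4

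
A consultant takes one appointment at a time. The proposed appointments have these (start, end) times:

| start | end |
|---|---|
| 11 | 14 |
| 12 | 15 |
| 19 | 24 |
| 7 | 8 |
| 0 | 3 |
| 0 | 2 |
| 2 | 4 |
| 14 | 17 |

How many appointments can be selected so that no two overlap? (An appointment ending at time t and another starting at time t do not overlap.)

Sorted by end: (0,2)  (0,3)  (2,4)  (7,8)  (11,14)  (12,15)  (14,17)  (19,24)
take (0,2); skip (0,3); take (2,4); take (7,8); take (11,14); take (14,17); take (19,24).
Selected 6 appointments.

6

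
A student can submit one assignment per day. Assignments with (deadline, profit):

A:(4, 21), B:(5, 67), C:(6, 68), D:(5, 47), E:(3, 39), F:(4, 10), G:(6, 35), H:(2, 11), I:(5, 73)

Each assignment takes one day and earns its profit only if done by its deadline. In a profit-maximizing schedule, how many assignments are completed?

Profit order: I=73 C=68 B=67 D=47 E=39 G=35 A=21 H=11 F=10
Assign: I→slot 5, C→slot 6, B→slot 4, D→slot 3, E→slot 2, G→slot 1, A skipped, H skipped, F skipped.
Slots: [1:G] [2:E] [3:D] [4:B] [5:I] [6:C]
6 of 9 scheduled.

6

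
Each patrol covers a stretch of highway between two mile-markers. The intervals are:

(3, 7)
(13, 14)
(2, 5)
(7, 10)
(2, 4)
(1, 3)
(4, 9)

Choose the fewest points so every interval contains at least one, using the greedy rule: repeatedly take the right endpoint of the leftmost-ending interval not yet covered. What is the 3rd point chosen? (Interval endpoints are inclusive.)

Sort by right endpoint; whenever an interval is uncovered, place a point at its right end.
By right end: [1,3]  [2,4]  [2,5]  [3,7]  [4,9]  [7,10]  [13,14]
[1,3] uncovered → point at 3; [4,9] uncovered → point at 9; [13,14] uncovered → point at 14.
Points: 3, 9, 14 (3 total).

14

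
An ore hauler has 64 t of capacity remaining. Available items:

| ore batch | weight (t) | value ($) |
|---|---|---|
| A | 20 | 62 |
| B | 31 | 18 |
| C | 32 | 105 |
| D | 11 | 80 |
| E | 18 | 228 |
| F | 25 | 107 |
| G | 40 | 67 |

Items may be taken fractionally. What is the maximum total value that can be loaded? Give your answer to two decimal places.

Greedy by value/weight ratio, highest first.
Order: E (228/18=12.67) > D (80/11=7.27) > F (107/25=4.28) > C (105/32=3.28) > A (62/20=3.10) > G (67/40=1.68) > B (18/31=0.58)
Fill: take E (18 @ 228) → take D (11 @ 80) → take F (25 @ 107) → take 10/32 of C → 32.81; 64/64 used.
Total value = 447.81

447.81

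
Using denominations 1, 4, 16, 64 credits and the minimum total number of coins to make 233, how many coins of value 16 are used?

2

233 − 3×64→41 − 2×16→9 − 2×4→1 − 1×1→0
Count of 16: 2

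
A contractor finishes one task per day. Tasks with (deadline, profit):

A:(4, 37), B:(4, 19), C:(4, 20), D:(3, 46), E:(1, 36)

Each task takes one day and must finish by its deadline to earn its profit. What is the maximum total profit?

139

Sort by profit descending; place each in the latest free slot ≤ its deadline.
Profit order: D=46 A=37 E=36 C=20 B=19
Assign: D→slot 3, A→slot 4, E→slot 1, C→slot 2, B skipped.
Slots: [1:E] [2:C] [3:D] [4:A]
Profit = 36 + 20 + 46 + 37 = 139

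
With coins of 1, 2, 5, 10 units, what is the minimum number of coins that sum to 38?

6

Greedy: take as many of the largest coin as possible, then repeat with the remainder.
38 = 3×10 + 1×5 + 1×2 + 1×1
Total coins = 3 + 1 + 1 + 1 = 6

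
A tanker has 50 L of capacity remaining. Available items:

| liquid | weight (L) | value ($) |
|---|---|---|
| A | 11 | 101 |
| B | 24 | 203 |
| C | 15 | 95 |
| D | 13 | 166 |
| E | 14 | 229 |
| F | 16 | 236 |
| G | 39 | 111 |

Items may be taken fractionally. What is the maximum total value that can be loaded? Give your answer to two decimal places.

695.27

Greedy by value/weight ratio, highest first.
Order: E (229/14=16.36) > F (236/16=14.75) > D (166/13=12.77) > A (101/11=9.18) > B (203/24=8.46) > C (95/15=6.33) > G (111/39=2.85)
Fill: take E (14 @ 229) → take F (16 @ 236) → take D (13 @ 166) → take 7/11 of A → 64.27; 50/50 used.
Total value = 695.27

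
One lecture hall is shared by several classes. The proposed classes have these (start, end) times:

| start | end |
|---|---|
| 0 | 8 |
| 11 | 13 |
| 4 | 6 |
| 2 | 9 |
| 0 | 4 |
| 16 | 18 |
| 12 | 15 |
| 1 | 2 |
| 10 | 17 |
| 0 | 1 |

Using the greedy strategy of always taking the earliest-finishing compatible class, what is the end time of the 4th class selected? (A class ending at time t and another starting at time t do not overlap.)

Sorted by end: (0,1)  (1,2)  (0,4)  (4,6)  (0,8)  (2,9)  (11,13)  (12,15)  (10,17)  (16,18)
take (0,1); take (1,2); take (4,6); skip (2,9); take (11,13); skip (10,17); take (16,18).
Selected: (0,1) (1,2) (4,6) (11,13) (16,18)

13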